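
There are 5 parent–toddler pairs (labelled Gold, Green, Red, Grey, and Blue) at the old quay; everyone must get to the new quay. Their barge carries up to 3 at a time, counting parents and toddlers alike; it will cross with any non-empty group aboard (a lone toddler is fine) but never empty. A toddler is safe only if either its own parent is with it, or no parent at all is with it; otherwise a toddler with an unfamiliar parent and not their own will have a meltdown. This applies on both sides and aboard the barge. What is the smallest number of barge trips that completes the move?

Counting alone: each trip to the new quay takes at most 3 across and each return brings at least 1 back, so after t trips out (and t−1 returns) at most 3t − (t−1) of the 10 are across; that first reaches 10 at t = 5, so at least 9 crossings are needed.
The safety rule pushes this higher. Following every safe sequence of crossings, the most of the 10 that can be at the new quay as the barge arrives there on crossing 9 is 9 — never all 10.
So no plan with fewer than 11 crossings exists, and this one achieves 11:
1. parent Gold and toddler Gold cross → the new quay.
2. parent Gold crosses ← the old quay.
3. toddler Green, toddler Grey, and toddler Red cross → the new quay.
4. toddler Gold crosses ← the old quay.
5. parent Green, parent Grey, and parent Red cross → the new quay.
6. parent Green and toddler Green cross ← the old quay.
7. parent Blue, parent Gold, and parent Green cross → the new quay.
8. toddler Red crosses ← the old quay.
9. toddler Gold and toddler Green cross → the new quay.
10. toddler Gold crosses ← the old quay.
11. toddler Blue, toddler Gold, and toddler Red cross → the new quay.

11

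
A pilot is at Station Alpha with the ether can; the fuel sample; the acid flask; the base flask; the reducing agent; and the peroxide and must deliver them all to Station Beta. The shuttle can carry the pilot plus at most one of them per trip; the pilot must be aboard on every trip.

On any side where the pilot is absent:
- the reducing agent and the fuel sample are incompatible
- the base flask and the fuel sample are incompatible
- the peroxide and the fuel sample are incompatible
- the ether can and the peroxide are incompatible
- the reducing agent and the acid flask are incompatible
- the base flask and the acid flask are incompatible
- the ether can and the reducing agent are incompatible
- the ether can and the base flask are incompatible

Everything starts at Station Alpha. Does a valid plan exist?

No

Whatever the first load, the items left behind include a forbidden pair without the pilot. No opening move is safe, so no plan exists.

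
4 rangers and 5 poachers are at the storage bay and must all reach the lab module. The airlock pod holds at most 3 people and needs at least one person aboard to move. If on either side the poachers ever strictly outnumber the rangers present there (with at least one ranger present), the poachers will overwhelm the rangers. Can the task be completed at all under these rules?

The poachers already outnumber the rangers at the storage bay before anyone moves, so the starting position itself is disallowed.

No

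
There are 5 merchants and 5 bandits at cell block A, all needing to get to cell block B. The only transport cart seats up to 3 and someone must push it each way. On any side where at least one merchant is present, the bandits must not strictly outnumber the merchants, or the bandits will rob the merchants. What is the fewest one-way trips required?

Counting alone: each trip to cell block B takes at most 3 across and each return brings at least 1 back, so after t trips out (and t−1 returns) at most 3t − (t−1) of the 10 are across; that first reaches 10 at t = 5, so at least 9 crossings are needed.
The safety rule pushes this higher. Following every safe sequence of crossings, the most of the 10 that can be at cell block B as the transport cart arrives there on crossing 9 is 9 — never all 10.
So no plan with fewer than 11 crossings exists, and this one achieves 11:
1. 2 bandits → cell block B.  (cell block A: 5M 3B; cell block B: 0M 2B)
2. 1 bandit ← cell block A.  (cell block A: 5M 4B; cell block B: 0M 1B)
3. 3 bandits → cell block B.  (cell block A: 5M 1B; cell block B: 0M 4B)
4. 1 bandit ← cell block A.  (cell block A: 5M 2B; cell block B: 0M 3B)
5. 3 merchants → cell block B.  (cell block A: 2M 2B; cell block B: 3M 3B)
6. 1 merchant and 1 bandit ← cell block A.  (cell block A: 3M 3B; cell block B: 2M 2B)
7. 3 merchants → cell block B.  (cell block A: 0M 3B; cell block B: 5M 2B)
8. 1 bandit ← cell block A.  (cell block A: 0M 4B; cell block B: 5M 1B)
9. 2 bandits → cell block B.  (cell block A: 0M 2B; cell block B: 5M 3B)
10. 1 bandit ← cell block A.  (cell block A: 0M 3B; cell block B: 5M 2B)
11. 3 bandits → cell block B.  (cell block A: 0M 0B; cell block B: 5M 5B)

11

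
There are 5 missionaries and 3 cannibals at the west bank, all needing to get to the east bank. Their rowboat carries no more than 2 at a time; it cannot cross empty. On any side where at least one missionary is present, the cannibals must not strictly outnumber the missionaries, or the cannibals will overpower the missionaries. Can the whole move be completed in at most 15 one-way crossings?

Yes

Yes — this plan uses 13 crossings (≤ 15):
1. 2 cannibals → the east bank.  (the west bank: 5M 1C; the east bank: 0M 2C)
2. 1 cannibal ← the west bank.  (the west bank: 5M 2C; the east bank: 0M 1C)
3. 2 cannibals → the east bank.  (the west bank: 5M 0C; the east bank: 0M 3C)
4. 1 cannibal ← the west bank.  (the west bank: 5M 1C; the east bank: 0M 2C)
5. 2 missionaries → the east bank.  (the west bank: 3M 1C; the east bank: 2M 2C)
6. 1 cannibal ← the west bank.  (the west bank: 3M 2C; the east bank: 2M 1C)
7. 1 missionary and 1 cannibal → the east bank.  (the west bank: 2M 1C; the east bank: 3M 2C)
8. 1 cannibal ← the west bank.  (the west bank: 2M 2C; the east bank: 3M 1C)
9. 2 cannibals → the east bank.  (the west bank: 2M 0C; the east bank: 3M 3C)
10. 1 cannibal ← the west bank.  (the west bank: 2M 1C; the east bank: 3M 2C)
11. 1 missionary and 1 cannibal → the east bank.  (the west bank: 1M 0C; the east bank: 4M 3C)
12. 1 cannibal ← the west bank.  (the west bank: 1M 1C; the east bank: 4M 2C)
13. 1 missionary and 1 cannibal → the east bank.  (the west bank: 0M 0C; the east bank: 5M 3C)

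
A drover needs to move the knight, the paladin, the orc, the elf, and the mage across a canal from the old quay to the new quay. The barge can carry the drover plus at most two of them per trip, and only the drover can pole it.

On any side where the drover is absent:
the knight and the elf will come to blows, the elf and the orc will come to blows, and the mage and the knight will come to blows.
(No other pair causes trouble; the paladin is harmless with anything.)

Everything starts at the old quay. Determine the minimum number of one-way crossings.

Counting alone: the drover can take at most 2 across per trip to the new quay, so moving all 5 needs at least 3 loaded trips out, with a return between consecutive ones — at least 5 crossings.
The plan below uses exactly 5 crossings, so it is optimal:
1. Drover goes to the new quay with the knight and the orc.
2. Drover goes back to the old quay alone.
3. Drover goes to the new quay with the paladin.
4. Drover goes back to the old quay alone.
5. Drover goes to the new quay with the elf and the mage.

5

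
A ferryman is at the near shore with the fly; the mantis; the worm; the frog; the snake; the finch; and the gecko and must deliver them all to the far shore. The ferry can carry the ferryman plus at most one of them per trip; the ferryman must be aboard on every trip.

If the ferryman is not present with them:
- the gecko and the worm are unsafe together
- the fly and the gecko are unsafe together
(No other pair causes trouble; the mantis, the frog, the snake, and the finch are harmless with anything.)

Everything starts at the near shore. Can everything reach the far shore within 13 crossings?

Counting alone: the ferryman can take at most 1 across per trip to the far shore, so moving all 7 needs at least 7 loaded trips out, with a return between consecutive ones — at least 13 crossings.
The safety rule pushes this higher. Following every safe sequence of crossings, the most of the 7 that can be at the far shore as the ferry arrives there on crossing 13 is 6 — never all 7.
So the move cannot be finished within 13 crossings. (The shortest complete plan takes 15:)
1. Ferryman goes to the far shore with the gecko.
2. Ferryman goes back to the near shore alone.
3. Ferryman goes to the far shore with the fly.
4. Ferryman goes back to the near shore with the gecko.
5. Ferryman goes to the far shore with the worm.
6. Ferryman goes back to the near shore alone.
7. Ferryman goes to the far shore with the mantis.
8. Ferryman goes back to the near shore alone.
9. Ferryman goes to the far shore with the frog.
10. Ferryman goes back to the near shore alone.
11. Ferryman goes to the far shore with the snake.
12. Ferryman goes back to the near shore alone.
13. Ferryman goes to the far shore with the finch.
14. Ferryman goes back to the near shore alone.
15. Ferryman goes to the far shore with the gecko.

No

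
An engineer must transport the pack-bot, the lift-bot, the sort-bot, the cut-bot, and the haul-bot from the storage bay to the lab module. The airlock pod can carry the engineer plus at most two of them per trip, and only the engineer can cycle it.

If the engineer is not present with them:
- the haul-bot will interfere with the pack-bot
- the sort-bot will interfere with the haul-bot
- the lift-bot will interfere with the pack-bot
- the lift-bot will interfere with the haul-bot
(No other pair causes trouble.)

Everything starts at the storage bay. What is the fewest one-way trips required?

Counting alone: the engineer can take at most 2 across per trip to the lab module, so moving all 5 needs at least 3 loaded trips out, with a return between consecutive ones — at least 5 crossings.
The safety rule pushes this higher. Following every safe sequence of crossings, the most of the 5 that can be at the lab module as the airlock pod arrives there on crossing 5 is 4 — never all 5.
So no plan with fewer than 7 crossings exists, and this one achieves 7:
1. Engineer goes to the lab module with the haul-bot and the pack-bot.  [the storage bay: the cut-bot, the lift-bot, the sort-bot | the lab module: the haul-bot, the pack-bot]
2. Engineer goes back to the storage bay with the pack-bot.  [the storage bay: the cut-bot, the lift-bot, the pack-bot, the sort-bot | the lab module: the haul-bot]
3. Engineer goes to the lab module with the pack-bot and the sort-bot.  [the storage bay: the cut-bot, the lift-bot | the lab module: the haul-bot, the pack-bot, the sort-bot]
4. Engineer goes back to the storage bay with the haul-bot.  [the storage bay: the cut-bot, the haul-bot, the lift-bot | the lab module: the pack-bot, the sort-bot]
5. Engineer goes to the lab module with the cut-bot and the lift-bot.  [the storage bay: the haul-bot | the lab module: the cut-bot, the lift-bot, the pack-bot, the sort-bot]
6. Engineer goes back to the storage bay with the pack-bot.  [the storage bay: the haul-bot, the pack-bot | the lab module: the cut-bot, the lift-bot, the sort-bot]
7. Engineer goes to the lab module with the haul-bot and the pack-bot.  [the storage bay: — | the lab module: the cut-bot, the haul-bot, the lift-bot, the pack-bot, the sort-bot]

7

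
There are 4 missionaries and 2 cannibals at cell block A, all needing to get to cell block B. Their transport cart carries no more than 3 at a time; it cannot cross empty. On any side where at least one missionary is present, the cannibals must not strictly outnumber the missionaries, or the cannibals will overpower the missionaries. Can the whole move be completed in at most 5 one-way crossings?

Yes — this plan uses 5 crossings (≤ 5):
1. 2 cannibals → cell block B.  (cell block A: 4M 0C; cell block B: 0M 2C)
2. 1 cannibal ← cell block A.  (cell block A: 4M 1C; cell block B: 0M 1C)
3. 2 missionaries and 1 cannibal → cell block B.  (cell block A: 2M 0C; cell block B: 2M 2C)
4. 1 cannibal ← cell block A.  (cell block A: 2M 1C; cell block B: 2M 1C)
5. 2 missionaries and 1 cannibal → cell block B.  (cell block A: 0M 0C; cell block B: 4M 2C)

Yes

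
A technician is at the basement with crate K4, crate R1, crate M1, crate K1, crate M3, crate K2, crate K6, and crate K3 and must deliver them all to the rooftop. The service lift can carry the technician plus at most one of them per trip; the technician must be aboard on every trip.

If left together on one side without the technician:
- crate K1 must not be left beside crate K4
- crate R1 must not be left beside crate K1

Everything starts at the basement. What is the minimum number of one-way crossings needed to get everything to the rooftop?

Counting alone: the technician can take at most 1 across per trip to the rooftop, so moving all 8 needs at least 8 loaded trips out, with a return between consecutive ones — at least 15 crossings.
The safety rule pushes this higher. Following every safe sequence of crossings, the most of the 8 that can be at the rooftop as the service lift arrives there on crossing 15 is 7 — never all 8.
So no plan with fewer than 17 crossings exists, and this one achieves 17:
1. Technician goes to the rooftop with crate K1.
2. Technician goes back to the basement alone.
3. Technician goes to the rooftop with crate K4.
4. Technician goes back to the basement with crate K1.
5. Technician goes to the rooftop with crate R1.
6. Technician goes back to the basement alone.
7. Technician goes to the rooftop with crate M1.
8. Technician goes back to the basement alone.
9. Technician goes to the rooftop with crate M3.
10. Technician goes back to the basement alone.
11. Technician goes to the rooftop with crate K2.
12. Technician goes back to the basement alone.
13. Technician goes to the rooftop with crate K6.
14. Technician goes back to the basement alone.
15. Technician goes to the rooftop with crate K3.
16. Technician goes back to the basement alone.
17. Technician goes to the rooftop with crate K1.

17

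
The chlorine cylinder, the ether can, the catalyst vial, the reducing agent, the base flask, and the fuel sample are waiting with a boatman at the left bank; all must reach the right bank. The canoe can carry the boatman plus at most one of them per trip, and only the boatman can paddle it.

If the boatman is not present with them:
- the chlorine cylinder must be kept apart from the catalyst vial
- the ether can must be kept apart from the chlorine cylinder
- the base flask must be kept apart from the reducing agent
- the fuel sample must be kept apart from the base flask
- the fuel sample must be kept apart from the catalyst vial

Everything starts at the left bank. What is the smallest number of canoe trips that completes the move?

Whatever the first load, the items left behind include a forbidden pair without the boatman. No opening move is safe, so no plan exists.

impossible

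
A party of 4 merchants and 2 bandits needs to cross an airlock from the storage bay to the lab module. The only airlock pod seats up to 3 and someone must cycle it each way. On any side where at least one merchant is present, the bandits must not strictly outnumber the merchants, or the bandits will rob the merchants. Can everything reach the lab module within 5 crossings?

Yes

Yes — this plan uses 5 crossings (≤ 5):
1. 2 bandits → the lab module.  (the storage bay: 4M 0B; the lab module: 0M 2B)
2. 1 bandit ← the storage bay.  (the storage bay: 4M 1B; the lab module: 0M 1B)
3. 2 merchants and 1 bandit → the lab module.  (the storage bay: 2M 0B; the lab module: 2M 2B)
4. 1 bandit ← the storage bay.  (the storage bay: 2M 1B; the lab module: 2M 1B)
5. 2 merchants and 1 bandit → the lab module.  (the storage bay: 0M 0B; the lab module: 4M 2B)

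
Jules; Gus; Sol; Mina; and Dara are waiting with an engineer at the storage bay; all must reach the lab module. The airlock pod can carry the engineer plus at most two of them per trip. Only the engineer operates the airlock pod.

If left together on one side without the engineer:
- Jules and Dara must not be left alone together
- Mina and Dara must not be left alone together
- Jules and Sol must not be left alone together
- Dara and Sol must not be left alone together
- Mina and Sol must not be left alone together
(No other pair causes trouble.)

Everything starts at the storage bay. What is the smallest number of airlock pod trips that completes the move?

7

Counting alone: the engineer can take at most 2 across per trip to the lab module, so moving all 5 needs at least 3 loaded trips out, with a return between consecutive ones — at least 5 crossings.
The safety rule pushes this higher. Following every safe sequence of crossings, the most of the 5 that can be at the lab module as the airlock pod arrives there on crossing 5 is 4 — never all 5.
So no plan with fewer than 7 crossings exists, and this one achieves 7:
1. Engineer goes to the lab module with Dara and Sol.  [the storage bay: Gus, Jules, Mina | the lab module: Dara, Sol]
2. Engineer goes back to the storage bay with Sol.  [the storage bay: Gus, Jules, Mina, Sol | the lab module: Dara]
3. Engineer goes to the lab module with Jules and Mina.  [the storage bay: Gus, Sol | the lab module: Dara, Jules, Mina]
4. Engineer goes back to the storage bay with Dara.  [the storage bay: Dara, Gus, Sol | the lab module: Jules, Mina]
5. Engineer goes to the lab module with Gus and Sol.  [the storage bay: Dara | the lab module: Gus, Jules, Mina, Sol]
6. Engineer goes back to the storage bay with Sol.  [the storage bay: Dara, Sol | the lab module: Gus, Jules, Mina]
7. Engineer goes to the lab module with Dara and Sol.  [the storage bay: — | the lab module: Dara, Gus, Jules, Mina, Sol]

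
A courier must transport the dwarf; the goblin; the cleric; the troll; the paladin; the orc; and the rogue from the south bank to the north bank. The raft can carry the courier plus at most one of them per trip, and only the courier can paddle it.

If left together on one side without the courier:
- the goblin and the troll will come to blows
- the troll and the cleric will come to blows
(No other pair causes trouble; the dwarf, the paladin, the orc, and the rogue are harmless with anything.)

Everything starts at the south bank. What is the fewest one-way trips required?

Counting alone: the courier can take at most 1 across per trip to the north bank, so moving all 7 needs at least 7 loaded trips out, with a return between consecutive ones — at least 13 crossings.
The safety rule pushes this higher. Following every safe sequence of crossings, the most of the 7 that can be at the north bank as the raft arrives there on crossing 13 is 6 — never all 7.
So no plan with fewer than 15 crossings exists, and this one achieves 15:
1. Courier goes to the north bank with the troll.
2. Courier goes back to the south bank alone.
3. Courier goes to the north bank with the dwarf.
4. Courier goes back to the south bank alone.
5. Courier goes to the north bank with the goblin.
6. Courier goes back to the south bank with the troll.
7. Courier goes to the north bank with the cleric.
8. Courier goes back to the south bank alone.
9. Courier goes to the north bank with the paladin.
10. Courier goes back to the south bank alone.
11. Courier goes to the north bank with the orc.
12. Courier goes back to the south bank alone.
13. Courier goes to the north bank with the rogue.
14. Courier goes back to the south bank alone.
15. Courier goes to the north bank with the troll.

15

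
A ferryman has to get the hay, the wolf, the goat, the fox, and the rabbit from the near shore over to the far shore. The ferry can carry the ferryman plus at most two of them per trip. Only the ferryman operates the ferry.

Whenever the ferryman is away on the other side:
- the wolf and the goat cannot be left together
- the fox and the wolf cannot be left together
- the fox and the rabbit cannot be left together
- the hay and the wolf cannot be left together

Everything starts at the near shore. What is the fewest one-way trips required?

5

Counting alone: the ferryman can take at most 2 across per trip to the far shore, so moving all 5 needs at least 3 loaded trips out, with a return between consecutive ones — at least 5 crossings.
The plan below uses exactly 5 crossings, so it is optimal:
1. Ferryman goes to the far shore with the fox and the wolf.  [the near shore: the goat, the hay, the rabbit | the far shore: the fox, the wolf]
2. Ferryman goes back to the near shore with the wolf.  [the near shore: the goat, the hay, the rabbit, the wolf | the far shore: the fox]
3. Ferryman goes to the far shore with the goat and the hay.  [the near shore: the rabbit, the wolf | the far shore: the fox, the goat, the hay]
4. Ferryman goes back to the near shore alone.  [the near shore: the rabbit, the wolf | the far shore: the fox, the goat, the hay]
5. Ferryman goes to the far shore with the rabbit and the wolf.  [the near shore: — | the far shore: the fox, the goat, the hay, the rabbit, the wolf]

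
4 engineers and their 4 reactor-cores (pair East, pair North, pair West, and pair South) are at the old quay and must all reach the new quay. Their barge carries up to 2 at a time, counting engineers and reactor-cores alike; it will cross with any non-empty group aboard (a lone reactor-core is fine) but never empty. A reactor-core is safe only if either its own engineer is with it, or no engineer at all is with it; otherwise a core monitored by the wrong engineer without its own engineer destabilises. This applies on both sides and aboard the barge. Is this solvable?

No

Following every safe sequence of crossings from the start, the most of the 8 that can be at the new quay as the barge arrives there on crossings 1, 3, 5 is 2, 3, 4 respectively; the best ever achieved is 4 of 8.
From crossing 7 on, no configuration arises that was not already reachable earlier: only 44 distinct safe configurations (who is on which side, and where the barge is) can ever be reached, none of them has everyone across, and every continuation just revisits them. So no valid plan exists.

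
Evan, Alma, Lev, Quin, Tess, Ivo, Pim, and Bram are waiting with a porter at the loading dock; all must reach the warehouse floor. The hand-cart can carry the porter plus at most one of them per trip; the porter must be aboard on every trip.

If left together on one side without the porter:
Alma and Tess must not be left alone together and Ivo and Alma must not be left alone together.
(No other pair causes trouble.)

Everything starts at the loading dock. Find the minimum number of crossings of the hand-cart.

Counting alone: the porter can take at most 1 across per trip to the warehouse floor, so moving all 8 needs at least 8 loaded trips out, with a return between consecutive ones — at least 15 crossings.
The safety rule pushes this higher. Following every safe sequence of crossings, the most of the 8 that can be at the warehouse floor as the hand-cart arrives there on crossing 15 is 7 — never all 8.
So no plan with fewer than 17 crossings exists, and this one achieves 17:
1. Porter goes to the warehouse floor with Alma.
2. Porter goes back to the loading dock alone.
3. Porter goes to the warehouse floor with Evan.
4. Porter goes back to the loading dock alone.
5. Porter goes to the warehouse floor with Lev.
6. Porter goes back to the loading dock alone.
7. Porter goes to the warehouse floor with Quin.
8. Porter goes back to the loading dock alone.
9. Porter goes to the warehouse floor with Tess.
10. Porter goes back to the loading dock with Alma.
11. Porter goes to the warehouse floor with Ivo.
12. Porter goes back to the loading dock alone.
13. Porter goes to the warehouse floor with Pim.
14. Porter goes back to the loading dock alone.
15. Porter goes to the warehouse floor with Bram.
16. Porter goes back to the loading dock alone.
17. Porter goes to the warehouse floor with Alma.

17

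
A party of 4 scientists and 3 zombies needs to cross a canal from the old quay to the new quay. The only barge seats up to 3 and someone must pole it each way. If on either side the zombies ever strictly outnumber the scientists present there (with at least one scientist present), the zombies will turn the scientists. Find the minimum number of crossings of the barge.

Counting alone: each trip to the new quay takes at most 3 across and each return brings at least 1 back, so after t trips out (and t−1 returns) at most 3t − (t−1) of the 7 are across; that first reaches 7 at t = 3, so at least 5 crossings are needed.
The plan below uses exactly 5 crossings, so it is optimal:
1. 3 zombies → the new quay.  (the old quay: 4S 0Z; the new quay: 0S 3Z)
2. 1 zombie ← the old quay.  (the old quay: 4S 1Z; the new quay: 0S 2Z)
3. 3 scientists → the new quay.  (the old quay: 1S 1Z; the new quay: 3S 2Z)
4. 1 scientist ← the old quay.  (the old quay: 2S 1Z; the new quay: 2S 2Z)
5. 2 scientists and 1 zombie → the new quay.  (the old quay: 0S 0Z; the new quay: 4S 3Z)

5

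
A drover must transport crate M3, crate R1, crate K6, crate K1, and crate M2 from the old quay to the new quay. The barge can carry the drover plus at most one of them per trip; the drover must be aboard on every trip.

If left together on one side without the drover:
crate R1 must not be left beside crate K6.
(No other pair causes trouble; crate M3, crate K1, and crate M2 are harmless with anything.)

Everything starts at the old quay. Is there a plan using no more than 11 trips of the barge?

Yes — this plan uses 9 crossings (≤ 11):
1. Drover goes to the new quay with crate R1.
2. Drover goes back to the old quay alone.
3. Drover goes to the new quay with crate M3.
4. Drover goes back to the old quay alone.
5. Drover goes to the new quay with crate K1.
6. Drover goes back to the old quay alone.
7. Drover goes to the new quay with crate M2.
8. Drover goes back to the old quay alone.
9. Drover goes to the new quay with crate K6.

Yes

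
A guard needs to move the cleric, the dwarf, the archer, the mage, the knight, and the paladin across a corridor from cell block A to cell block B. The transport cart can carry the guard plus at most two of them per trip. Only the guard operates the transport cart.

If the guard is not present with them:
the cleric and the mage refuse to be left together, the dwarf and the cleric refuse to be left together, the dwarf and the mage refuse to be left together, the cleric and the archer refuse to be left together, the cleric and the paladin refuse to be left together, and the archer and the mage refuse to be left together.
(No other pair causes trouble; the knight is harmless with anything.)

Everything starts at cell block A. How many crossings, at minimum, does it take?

9

Counting alone: the guard can take at most 2 across per trip to cell block B, so moving all 6 needs at least 3 loaded trips out, with a return between consecutive ones — at least 5 crossings.
The safety rule pushes this higher. Following every safe sequence of crossings, the most of the 6 that can be at cell block B as the transport cart arrives there on crossings 5, 7 is 4, 5 respectively — never all 6.
So no plan with fewer than 9 crossings exists, and this one achieves 9:
1. Guard goes to cell block B with the cleric and the mage.  [cell block A: the archer, the dwarf, the knight, the paladin | cell block B: the cleric, the mage]
2. Guard goes back to cell block A with the cleric.  [cell block A: the archer, the cleric, the dwarf, the knight, the paladin | cell block B: the mage]
3. Guard goes to cell block B with the cleric and the knight.  [cell block A: the archer, the dwarf, the paladin | cell block B: the cleric, the knight, the mage]
4. Guard goes back to cell block A with the cleric.  [cell block A: the archer, the cleric, the dwarf, the paladin | cell block B: the knight, the mage]
5. Guard goes to cell block B with the cleric and the paladin.  [cell block A: the archer, the dwarf | cell block B: the cleric, the knight, the mage, the paladin]
6. Guard goes back to cell block A with the cleric.  [cell block A: the archer, the cleric, the dwarf | cell block B: the knight, the mage, the paladin]
7. Guard goes to cell block B with the archer and the dwarf.  [cell block A: the cleric | cell block B: the archer, the dwarf, the knight, the mage, the paladin]
8. Guard goes back to cell block A with the mage.  [cell block A: the cleric, the mage | cell block B: the archer, the dwarf, the knight, the paladin]
9. Guard goes to cell block B with the cleric and the mage.  [cell block A: — | cell block B: the archer, the cleric, the dwarf, the knight, the mage, the paladin]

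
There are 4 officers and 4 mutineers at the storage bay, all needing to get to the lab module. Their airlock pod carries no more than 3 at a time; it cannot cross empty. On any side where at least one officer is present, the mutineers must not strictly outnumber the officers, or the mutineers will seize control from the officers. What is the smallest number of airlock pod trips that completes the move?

9

Counting alone: each trip to the lab module takes at most 3 across and each return brings at least 1 back, so after t trips out (and t−1 returns) at most 3t − (t−1) of the 8 are across; that first reaches 8 at t = 4, so at least 7 crossings are needed.
The safety rule pushes this higher. Following every safe sequence of crossings, the most of the 8 that can be at the lab module as the airlock pod arrives there on crossing 7 is 7 — never all 8.
So no plan with fewer than 9 crossings exists, and this one achieves 9:
1. 2 mutineers → the lab module.  (the storage bay: 4O 2M; the lab module: 0O 2M)
2. 1 mutineer ← the storage bay.  (the storage bay: 4O 3M; the lab module: 0O 1M)
3. 3 mutineers → the lab module.  (the storage bay: 4O 0M; the lab module: 0O 4M)
4. 1 mutineer ← the storage bay.  (the storage bay: 4O 1M; the lab module: 0O 3M)
5. 3 officers → the lab module.  (the storage bay: 1O 1M; the lab module: 3O 3M)
6. 1 officer and 1 mutineer ← the storage bay.  (the storage bay: 2O 2M; the lab module: 2O 2M)
7. 2 officers → the lab module.  (the storage bay: 0O 2M; the lab module: 4O 2M)
8. 1 mutineer ← the storage bay.  (the storage bay: 0O 3M; the lab module: 4O 1M)
9. 3 mutineers → the lab module.  (the storage bay: 0O 0M; the lab module: 4O 4M)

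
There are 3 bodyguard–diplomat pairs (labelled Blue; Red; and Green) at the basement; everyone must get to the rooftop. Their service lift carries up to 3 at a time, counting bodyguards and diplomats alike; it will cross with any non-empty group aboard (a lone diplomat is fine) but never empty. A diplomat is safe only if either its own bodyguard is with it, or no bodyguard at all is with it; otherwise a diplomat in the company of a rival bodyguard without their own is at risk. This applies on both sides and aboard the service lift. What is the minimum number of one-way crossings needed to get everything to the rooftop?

5

Counting alone: each trip to the rooftop takes at most 3 across and each return brings at least 1 back, so after t trips out (and t−1 returns) at most 3t − (t−1) of the 6 are across; that first reaches 6 at t = 3, so at least 5 crossings are needed.
The plan below uses exactly 5 crossings, so it is optimal:
1. bodyguard Blue and diplomat Blue cross → the rooftop.
2. bodyguard Blue crosses ← the basement.
3. bodyguard Blue, bodyguard Green, and bodyguard Red cross → the rooftop.
4. diplomat Blue crosses ← the basement.
5. diplomat Blue, diplomat Green, and diplomat Red cross → the rooftop.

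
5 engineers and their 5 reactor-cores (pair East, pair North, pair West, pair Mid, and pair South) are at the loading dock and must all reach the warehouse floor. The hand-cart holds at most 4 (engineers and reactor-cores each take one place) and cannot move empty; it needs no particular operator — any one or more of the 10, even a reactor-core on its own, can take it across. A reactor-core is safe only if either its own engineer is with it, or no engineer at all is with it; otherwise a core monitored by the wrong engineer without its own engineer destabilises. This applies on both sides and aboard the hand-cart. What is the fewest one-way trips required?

7

Counting alone: each trip to the warehouse floor takes at most 4 across and each return brings at least 1 back, so after t trips out (and t−1 returns) at most 4t − (t−1) of the 10 are across; that first reaches 10 at t = 3, so at least 5 crossings are needed.
The safety rule pushes this higher. Following every safe sequence of crossings, the most of the 10 that can be at the warehouse floor as the hand-cart arrives there on crossing 5 is 9 — never all 10.
So no plan with fewer than 7 crossings exists, and this one achieves 7:
1. engineer East and reactor-core East cross → the warehouse floor.
2. engineer East crosses ← the loading dock.
3. reactor-core Mid, reactor-core North, reactor-core South, and reactor-core West cross → the warehouse floor.
4. reactor-core East crosses ← the loading dock.
5. engineer Mid, engineer North, engineer South, and engineer West cross → the warehouse floor.
6. engineer North and reactor-core North cross ← the loading dock.
7. engineer East, engineer North, reactor-core East, and reactor-core North cross → the warehouse floor.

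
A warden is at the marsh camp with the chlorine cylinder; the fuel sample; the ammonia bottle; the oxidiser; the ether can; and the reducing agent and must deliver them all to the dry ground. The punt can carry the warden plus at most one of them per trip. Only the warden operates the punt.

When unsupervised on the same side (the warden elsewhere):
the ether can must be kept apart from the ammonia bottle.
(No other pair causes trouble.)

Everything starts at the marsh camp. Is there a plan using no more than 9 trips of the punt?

Counting alone: the warden can take at most 1 across per trip to the dry ground, so moving all 6 needs at least 6 loaded trips out, with a return between consecutive ones — at least 11 crossings.
Since 9 < 11, 9 crossings cannot be enough. (The shortest complete plan in fact takes 11:)
1. Warden goes to the dry ground with the ammonia bottle.  [the marsh camp: the chlorine cylinder, the ether can, the fuel sample, the oxidiser, the reducing agent | the dry ground: the ammonia bottle]
2. Warden goes back to the marsh camp alone.  [the marsh camp: the chlorine cylinder, the ether can, the fuel sample, the oxidiser, the reducing agent | the dry ground: the ammonia bottle]
3. Warden goes to the dry ground with the chlorine cylinder.  [the marsh camp: the ether can, the fuel sample, the oxidiser, the reducing agent | the dry ground: the ammonia bottle, the chlorine cylinder]
4. Warden goes back to the marsh camp alone.  [the marsh camp: the ether can, the fuel sample, the oxidiser, the reducing agent | the dry ground: the ammonia bottle, the chlorine cylinder]
5. Warden goes to the dry ground with the fuel sample.  [the marsh camp: the ether can, the oxidiser, the reducing agent | the dry ground: the ammonia bottle, the chlorine cylinder, the fuel sample]
6. Warden goes back to the marsh camp alone.  [the marsh camp: the ether can, the oxidiser, the reducing agent | the dry ground: the ammonia bottle, the chlorine cylinder, the fuel sample]
7. Warden goes to the dry ground with the oxidiser.  [the marsh camp: the ether can, the reducing agent | the dry ground: the ammonia bottle, the chlorine cylinder, the fuel sample, the oxidiser]
8. Warden goes back to the marsh camp alone.  [the marsh camp: the ether can, the reducing agent | the dry ground: the ammonia bottle, the chlorine cylinder, the fuel sample, the oxidiser]
9. Warden goes to the dry ground with the reducing agent.  [the marsh camp: the ether can | the dry ground: the ammonia bottle, the chlorine cylinder, the fuel sample, the oxidiser, the reducing agent]
10. Warden goes back to the marsh camp alone.  [the marsh camp: the ether can | the dry ground: the ammonia bottle, the chlorine cylinder, the fuel sample, the oxidiser, the reducing agent]
11. Warden goes to the dry ground with the ether can.  [the marsh camp: — | the dry ground: the ammonia bottle, the chlorine cylinder, the ether can, the fuel sample, the oxidiser, the reducing agent]

No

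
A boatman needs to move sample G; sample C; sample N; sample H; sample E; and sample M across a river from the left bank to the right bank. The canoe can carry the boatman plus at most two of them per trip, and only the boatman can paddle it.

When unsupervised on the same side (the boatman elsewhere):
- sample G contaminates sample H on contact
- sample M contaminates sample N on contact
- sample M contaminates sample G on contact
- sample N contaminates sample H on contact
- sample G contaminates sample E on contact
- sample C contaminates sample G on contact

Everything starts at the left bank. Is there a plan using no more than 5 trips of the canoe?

No

Counting alone: the boatman can take at most 2 across per trip to the right bank, so moving all 6 needs at least 3 loaded trips out, with a return between consecutive ones — at least 5 crossings.
The safety rule pushes this higher. Following every safe sequence of crossings, the most of the 6 that can be at the right bank as the canoe arrives there on crossing 5 is 5 — never all 6.
So the move cannot be finished within 5 crossings. (The shortest complete plan takes 7:)
1. Boatman goes to the right bank with sample G and sample N.
2. Boatman goes back to the left bank alone.
3. Boatman goes to the right bank with sample C and sample H.
4. Boatman goes back to the left bank with sample G and sample N.
5. Boatman goes to the right bank with sample E and sample M.
6. Boatman goes back to the left bank alone.
7. Boatman goes to the right bank with sample G and sample N.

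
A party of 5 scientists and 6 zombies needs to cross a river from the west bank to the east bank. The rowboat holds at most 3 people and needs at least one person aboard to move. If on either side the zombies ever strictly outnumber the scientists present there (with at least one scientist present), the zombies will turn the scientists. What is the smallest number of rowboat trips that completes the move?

The zombies already outnumber the scientists at the west bank before anyone moves, so the starting position itself is disallowed.

impossible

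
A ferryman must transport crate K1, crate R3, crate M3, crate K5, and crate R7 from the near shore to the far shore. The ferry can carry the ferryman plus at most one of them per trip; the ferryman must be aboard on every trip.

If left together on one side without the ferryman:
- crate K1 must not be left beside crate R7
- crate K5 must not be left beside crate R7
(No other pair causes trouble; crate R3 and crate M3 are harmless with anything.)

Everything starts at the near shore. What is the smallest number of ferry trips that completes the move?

Counting alone: the ferryman can take at most 1 across per trip to the far shore, so moving all 5 needs at least 5 loaded trips out, with a return between consecutive ones — at least 9 crossings.
The safety rule pushes this higher. Following every safe sequence of crossings, the most of the 5 that can be at the far shore as the ferry arrives there on crossing 9 is 4 — never all 5.
So no plan with fewer than 11 crossings exists, and this one achieves 11:
1. Ferryman goes to the far shore with crate R7.  [the near shore: crate K1, crate K5, crate M3, crate R3 | the far shore: crate R7]
2. Ferryman goes back to the near shore alone.  [the near shore: crate K1, crate K5, crate M3, crate R3 | the far shore: crate R7]
3. Ferryman goes to the far shore with crate K1.  [the near shore: crate K5, crate M3, crate R3 | the far shore: crate K1, crate R7]
4. Ferryman goes back to the near shore with crate R7.  [the near shore: crate K5, crate M3, crate R3, crate R7 | the far shore: crate K1]
5. Ferryman goes to the far shore with crate K5.  [the near shore: crate M3, crate R3, crate R7 | the far shore: crate K1, crate K5]
6. Ferryman goes back to the near shore alone.  [the near shore: crate M3, crate R3, crate R7 | the far shore: crate K1, crate K5]
7. Ferryman goes to the far shore with crate R3.  [the near shore: crate M3, crate R7 | the far shore: crate K1, crate K5, crate R3]
8. Ferryman goes back to the near shore alone.  [the near shore: crate M3, crate R7 | the far shore: crate K1, crate K5, crate R3]
9. Ferryman goes to the far shore with crate M3.  [the near shore: crate R7 | the far shore: crate K1, crate K5, crate M3, crate R3]
10. Ferryman goes back to the near shore alone.  [the near shore: crate R7 | the far shore: crate K1, crate K5, crate M3, crate R3]
11. Ferryman goes to the far shore with crate R7.  [the near shore: — | the far shore: crate K1, crate K5, crate M3, crate R3, crate R7]

11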